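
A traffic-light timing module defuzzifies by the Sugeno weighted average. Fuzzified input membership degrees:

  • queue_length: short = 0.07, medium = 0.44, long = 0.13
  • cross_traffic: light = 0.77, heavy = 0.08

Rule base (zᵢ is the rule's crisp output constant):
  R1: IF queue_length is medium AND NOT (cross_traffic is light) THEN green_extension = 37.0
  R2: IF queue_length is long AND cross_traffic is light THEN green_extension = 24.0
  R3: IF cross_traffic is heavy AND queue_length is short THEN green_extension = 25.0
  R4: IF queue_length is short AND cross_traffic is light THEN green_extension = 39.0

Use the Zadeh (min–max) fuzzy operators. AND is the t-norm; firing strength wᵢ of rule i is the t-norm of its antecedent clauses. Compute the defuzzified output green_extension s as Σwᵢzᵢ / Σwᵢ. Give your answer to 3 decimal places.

R1 (z=37.0): medium=0.44, ¬light=1−0.77=0.23; AND[min(a, b)] → w = 0.23
R2 (z=24.0): long=0.13, light=0.77; AND[min(a, b)] → w = 0.13
R3 (z=25.0): heavy=0.08, short=0.07; AND[min(a, b)] → w = 0.07
R4 (z=39.0): short=0.07, light=0.77; AND[min(a, b)] → w = 0.07
Weighted average = (0.23·37.0 + 0.13·24.0 + 0.07·25.0 + 0.07·39.0) / (0.23 + 0.13 + 0.07 + 0.07)
  = 16.1100 / 0.5000 = 32.220

32.220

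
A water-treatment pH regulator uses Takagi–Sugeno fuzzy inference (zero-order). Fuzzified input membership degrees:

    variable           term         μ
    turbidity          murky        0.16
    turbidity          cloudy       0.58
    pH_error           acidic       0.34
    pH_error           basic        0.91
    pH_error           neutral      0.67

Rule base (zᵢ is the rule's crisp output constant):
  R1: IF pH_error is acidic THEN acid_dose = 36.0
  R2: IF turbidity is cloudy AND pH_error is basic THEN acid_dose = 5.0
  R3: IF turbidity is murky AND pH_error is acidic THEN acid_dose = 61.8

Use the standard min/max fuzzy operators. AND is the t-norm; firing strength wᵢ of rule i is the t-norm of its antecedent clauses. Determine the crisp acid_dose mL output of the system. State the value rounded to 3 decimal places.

23.174

R1 (z=36.0): acidic=0.34 → w = 0.34
R2 (z=5.0): cloudy=0.58, basic=0.91; AND[min(a, b)] → w = 0.58
R3 (z=61.8): murky=0.16, acidic=0.34; AND[min(a, b)] → w = 0.16
Weighted average = (0.34·36.0 + 0.58·5.0 + 0.16·61.8) / (0.34 + 0.58 + 0.16)
  = 25.0280 / 1.0800 = 23.174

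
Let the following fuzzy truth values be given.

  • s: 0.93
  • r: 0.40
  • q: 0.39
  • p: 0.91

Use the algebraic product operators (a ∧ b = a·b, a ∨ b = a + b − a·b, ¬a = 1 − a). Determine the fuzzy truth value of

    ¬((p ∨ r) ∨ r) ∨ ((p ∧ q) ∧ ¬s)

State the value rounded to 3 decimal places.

0.056

p ∨ r = a + b − a·b on (0.9100, 0.4000) = 0.9460
(p ∨ r) ∨ r = a + b − a·b on (0.9460, 0.4000) = 0.9676
¬((p ∨ r) ∨ r) = 1 − 0.9676 = 0.0324
p ∧ q = a·b on (0.9100, 0.3900) = 0.3549
¬s = 1 − 0.9300 = 0.0700
(p ∧ q) ∧ ¬s = a·b on (0.3549, 0.0700) = 0.0248
¬((p ∨ r) ∨ r) ∨ ((p ∧ q) ∧ ¬s) = a + b − a·b on (0.0324, 0.0248) = 0.0564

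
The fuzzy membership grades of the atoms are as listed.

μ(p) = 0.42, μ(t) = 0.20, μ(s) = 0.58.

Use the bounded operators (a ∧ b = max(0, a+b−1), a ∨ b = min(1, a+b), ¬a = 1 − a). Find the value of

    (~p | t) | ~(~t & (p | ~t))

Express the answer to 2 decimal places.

~p = 1 − 0.42 = 0.58
~p | t = min(1, a+b) on (0.58, 0.20) = 0.78
~t = 1 − 0.20 = 0.80
~t = 1 − 0.20 = 0.80
p | ~t = min(1, a+b) on (0.42, 0.80) = 1.00
~t & (p | ~t) = max(0, a+b−1) on (0.80, 1.00) = 0.80
~(~t & (p | ~t)) = 1 − 0.80 = 0.20
(~p | t) | ~(~t & (p | ~t)) = min(1, a+b) on (0.78, 0.20) = 0.98

0.98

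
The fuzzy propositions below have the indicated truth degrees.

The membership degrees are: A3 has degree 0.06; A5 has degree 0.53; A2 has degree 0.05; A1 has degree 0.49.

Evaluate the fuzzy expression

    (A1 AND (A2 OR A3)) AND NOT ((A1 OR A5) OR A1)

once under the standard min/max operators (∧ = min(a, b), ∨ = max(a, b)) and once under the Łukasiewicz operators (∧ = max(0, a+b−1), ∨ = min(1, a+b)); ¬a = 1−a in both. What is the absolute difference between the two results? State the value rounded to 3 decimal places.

0.060

Under standard min/max:
  A2 OR A3 = max(a, b) on (0.05, 0.06) = 0.06
  A1 AND (A2 OR A3) = min(a, b) on (0.49, 0.06) = 0.06
  A1 OR A5 = max(a, b) on (0.49, 0.53) = 0.53
  (A1 OR A5) OR A1 = max(a, b) on (0.53, 0.49) = 0.53
  NOT ((A1 OR A5) OR A1) = 1 − 0.53 = 0.47
  (A1 AND (A2 OR A3)) AND NOT ((A1 OR A5) OR A1) = min(a, b) on (0.06, 0.47) = 0.06
  → value = 0.0600
Under Łukasiewicz:
  A2 OR A3 = min(1, a+b) on (0.05, 0.06) = 0.11
  A1 AND (A2 OR A3) = max(0, a+b−1) on (0.49, 0.11) = 0.00
  A1 OR A5 = min(1, a+b) on (0.49, 0.53) = 1.00
  (A1 OR A5) OR A1 = min(1, a+b) on (1.00, 0.49) = 1.00
  NOT ((A1 OR A5) OR A1) = 1 − 1.00 = 0.00
  (A1 AND (A2 OR A3)) AND NOT ((A1 OR A5) OR A1) = max(0, a+b−1) on (0.00, 0.00) = 0.00
  → value = 0.0000
|0.0600 − 0.0000| = 0.060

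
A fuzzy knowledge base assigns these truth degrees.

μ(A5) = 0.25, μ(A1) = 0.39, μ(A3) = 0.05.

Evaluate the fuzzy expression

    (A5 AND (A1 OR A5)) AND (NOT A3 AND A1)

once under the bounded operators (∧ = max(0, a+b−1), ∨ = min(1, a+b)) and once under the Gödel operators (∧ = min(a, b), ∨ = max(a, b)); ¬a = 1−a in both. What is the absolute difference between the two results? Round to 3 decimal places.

Under bounded:
  A1 OR A5 = min(1, a+b) on (0.39, 0.25) = 0.64
  A5 AND (A1 OR A5) = max(0, a+b−1) on (0.25, 0.64) = 0.00
  NOT A3 = 1 − 0.05 = 0.95
  NOT A3 AND A1 = max(0, a+b−1) on (0.95, 0.39) = 0.34
  (A5 AND (A1 OR A5)) AND (NOT A3 AND A1) = max(0, a+b−1) on (0.00, 0.34) = 0.00
  → value = 0.0000
Under Gödel:
  A1 OR A5 = max(a, b) on (0.39, 0.25) = 0.39
  A5 AND (A1 OR A5) = min(a, b) on (0.25, 0.39) = 0.25
  NOT A3 = 1 − 0.05 = 0.95
  NOT A3 AND A1 = min(a, b) on (0.95, 0.39) = 0.39
  (A5 AND (A1 OR A5)) AND (NOT A3 AND A1) = min(a, b) on (0.25, 0.39) = 0.25
  → value = 0.2500
|0.0000 − 0.2500| = 0.250

0.250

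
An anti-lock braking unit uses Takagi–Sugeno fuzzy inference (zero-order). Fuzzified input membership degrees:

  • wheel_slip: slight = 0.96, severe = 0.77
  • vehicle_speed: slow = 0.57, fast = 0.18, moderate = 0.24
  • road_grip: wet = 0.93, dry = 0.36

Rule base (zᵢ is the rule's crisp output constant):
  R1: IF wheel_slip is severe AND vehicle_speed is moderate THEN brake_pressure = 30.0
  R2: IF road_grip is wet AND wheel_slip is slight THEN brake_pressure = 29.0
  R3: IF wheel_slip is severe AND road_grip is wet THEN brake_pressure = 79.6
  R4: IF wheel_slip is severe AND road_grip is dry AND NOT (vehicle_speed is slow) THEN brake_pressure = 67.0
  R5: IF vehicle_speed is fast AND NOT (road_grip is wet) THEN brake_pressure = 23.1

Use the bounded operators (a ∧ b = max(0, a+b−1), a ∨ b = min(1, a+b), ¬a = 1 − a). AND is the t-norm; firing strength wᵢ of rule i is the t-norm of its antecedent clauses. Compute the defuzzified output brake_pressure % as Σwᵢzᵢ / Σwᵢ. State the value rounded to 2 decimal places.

51.14

R1 (z=30.0): severe=0.77, moderate=0.24; AND[max(0, a+b−1)] → w = 0.01
R2 (z=29.0): wet=0.93, slight=0.96; AND[max(0, a+b−1)] → w = 0.89
R3 (z=79.6): severe=0.77, wet=0.93; AND[max(0, a+b−1)] → w = 0.70
R4 (z=67.0): severe=0.77, dry=0.36, ¬slow=1−0.57=0.43; AND[max(0, a+b−1)] → w = 0.00
R5 (z=23.1): fast=0.18, ¬wet=1−0.93=0.07; AND[max(0, a+b−1)] → w = 0.00
Weighted average = (0.01·30.0 + 0.89·29.0 + 0.70·79.6 + 0.00·67.0 + 0.00·23.1) / (0.01 + 0.89 + 0.70 + 0.00 + 0.00)
  = 81.8300 / 1.6000 = 51.14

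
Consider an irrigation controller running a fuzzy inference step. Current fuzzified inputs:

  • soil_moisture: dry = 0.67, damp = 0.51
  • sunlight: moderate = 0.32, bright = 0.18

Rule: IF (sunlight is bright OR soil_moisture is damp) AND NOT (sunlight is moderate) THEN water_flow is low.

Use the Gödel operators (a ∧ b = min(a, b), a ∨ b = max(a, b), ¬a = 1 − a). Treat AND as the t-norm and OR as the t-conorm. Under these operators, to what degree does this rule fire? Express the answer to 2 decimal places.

0.51

firing strength: (bright=0.18 OR damp=0.51) = 0.51; AND[min(a, b)] with ¬moderate=1−0.32=0.68 → w = 0.51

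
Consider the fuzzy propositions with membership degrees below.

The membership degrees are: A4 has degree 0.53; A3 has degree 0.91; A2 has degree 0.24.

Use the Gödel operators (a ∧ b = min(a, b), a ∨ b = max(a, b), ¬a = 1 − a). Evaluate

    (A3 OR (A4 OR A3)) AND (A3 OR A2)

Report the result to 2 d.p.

0.91

A4 OR A3 = max(a, b) on (0.53, 0.91) = 0.91
A3 OR (A4 OR A3) = max(a, b) on (0.91, 0.91) = 0.91
A3 OR A2 = max(a, b) on (0.91, 0.24) = 0.91
(A3 OR (A4 OR A3)) AND (A3 OR A2) = min(a, b) on (0.91, 0.91) = 0.91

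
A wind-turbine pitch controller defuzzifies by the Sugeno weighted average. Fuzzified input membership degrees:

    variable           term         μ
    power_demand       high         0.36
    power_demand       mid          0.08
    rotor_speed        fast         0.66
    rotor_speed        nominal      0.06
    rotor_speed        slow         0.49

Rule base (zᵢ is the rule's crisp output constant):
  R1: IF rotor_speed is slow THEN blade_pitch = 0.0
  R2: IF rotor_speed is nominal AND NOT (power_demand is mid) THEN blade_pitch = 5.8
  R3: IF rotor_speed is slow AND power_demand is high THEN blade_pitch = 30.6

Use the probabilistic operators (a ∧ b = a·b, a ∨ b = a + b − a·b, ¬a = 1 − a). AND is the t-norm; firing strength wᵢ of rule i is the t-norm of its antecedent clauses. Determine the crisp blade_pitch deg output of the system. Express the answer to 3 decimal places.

7.924

R1 (z=0.0): slow=0.49 → w = 0.4900
R2 (z=5.8): nominal=0.06, ¬mid=1−0.08=0.92; AND[a·b] → w = 0.0552
R3 (z=30.6): slow=0.49, high=0.36; AND[a·b] → w = 0.1764
Weighted average = (0.4900·0.0 + 0.0552·5.8 + 0.1764·30.6) / (0.4900 + 0.0552 + 0.1764)
  = 5.7180 / 0.7216 = 7.924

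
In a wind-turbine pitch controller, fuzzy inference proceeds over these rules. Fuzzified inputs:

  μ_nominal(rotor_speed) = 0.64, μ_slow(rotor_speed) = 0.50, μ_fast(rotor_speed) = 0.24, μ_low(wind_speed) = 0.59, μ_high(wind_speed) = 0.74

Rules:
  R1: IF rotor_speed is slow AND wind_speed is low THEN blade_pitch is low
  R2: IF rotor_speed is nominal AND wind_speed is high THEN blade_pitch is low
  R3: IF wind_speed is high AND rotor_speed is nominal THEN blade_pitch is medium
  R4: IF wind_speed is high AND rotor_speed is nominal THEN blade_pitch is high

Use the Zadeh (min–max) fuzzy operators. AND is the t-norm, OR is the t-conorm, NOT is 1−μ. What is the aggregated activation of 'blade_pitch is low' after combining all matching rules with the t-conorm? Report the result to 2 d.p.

0.64

R1: slow=0.50, low=0.59; AND[min(a, b)] → w = 0.50
R2: nominal=0.64, high=0.74; AND[min(a, b)] → w = 0.64
R3: high=0.74, nominal=0.64; AND[min(a, b)] → w = 0.64
R4: high=0.74, nominal=0.64; AND[min(a, b)] → w = 0.64
Rules with consequent 'low': {R1, R2} → strengths 0.50, 0.64
Aggregate via t-conorm [max(a, b)]: 0.64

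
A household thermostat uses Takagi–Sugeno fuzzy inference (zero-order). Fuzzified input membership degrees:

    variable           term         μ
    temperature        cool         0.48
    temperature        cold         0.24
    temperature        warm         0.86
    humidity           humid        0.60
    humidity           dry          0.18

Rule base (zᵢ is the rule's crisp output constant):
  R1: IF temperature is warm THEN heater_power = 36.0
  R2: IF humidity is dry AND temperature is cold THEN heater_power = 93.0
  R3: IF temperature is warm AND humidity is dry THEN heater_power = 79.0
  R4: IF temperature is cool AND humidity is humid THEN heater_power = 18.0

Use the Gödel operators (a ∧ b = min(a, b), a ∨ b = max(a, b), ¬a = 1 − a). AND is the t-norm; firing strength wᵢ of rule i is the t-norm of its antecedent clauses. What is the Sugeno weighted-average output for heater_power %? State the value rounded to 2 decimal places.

41.51

R1 (z=36.0): warm=0.86 → w = 0.86
R2 (z=93.0): dry=0.18, cold=0.24; AND[min(a, b)] → w = 0.18
R3 (z=79.0): warm=0.86, dry=0.18; AND[min(a, b)] → w = 0.18
R4 (z=18.0): cool=0.48, humid=0.60; AND[min(a, b)] → w = 0.48
Weighted average = (0.86·36.0 + 0.18·93.0 + 0.18·79.0 + 0.48·18.0) / (0.86 + 0.18 + 0.18 + 0.48)
  = 70.5600 / 1.7000 = 41.51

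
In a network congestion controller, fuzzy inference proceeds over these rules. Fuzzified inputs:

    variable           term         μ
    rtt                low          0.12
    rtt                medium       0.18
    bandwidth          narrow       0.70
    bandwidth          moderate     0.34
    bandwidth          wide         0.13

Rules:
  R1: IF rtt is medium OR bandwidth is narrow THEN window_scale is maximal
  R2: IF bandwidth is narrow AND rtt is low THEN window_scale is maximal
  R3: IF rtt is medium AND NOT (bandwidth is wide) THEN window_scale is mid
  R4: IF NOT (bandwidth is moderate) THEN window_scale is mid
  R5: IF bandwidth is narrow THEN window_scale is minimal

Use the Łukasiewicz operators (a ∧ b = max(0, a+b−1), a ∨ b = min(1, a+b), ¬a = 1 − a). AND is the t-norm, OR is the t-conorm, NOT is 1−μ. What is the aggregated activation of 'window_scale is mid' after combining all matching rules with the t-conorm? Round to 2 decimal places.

0.71

R1: medium=0.18, narrow=0.70; OR[min(1, a+b)] → w = 0.88
R2: narrow=0.70, low=0.12; AND[max(0, a+b−1)] → w = 0.00
R3: medium=0.18, ¬wide=1−0.13=0.87; AND[max(0, a+b−1)] → w = 0.05
R4: ¬moderate=1−0.34=0.66 → w = 0.66
R5: narrow=0.70 → w = 0.70
Rules with consequent 'mid': {R3, R4} → strengths 0.05, 0.66
Aggregate via t-conorm [min(1, a+b)]: 0.71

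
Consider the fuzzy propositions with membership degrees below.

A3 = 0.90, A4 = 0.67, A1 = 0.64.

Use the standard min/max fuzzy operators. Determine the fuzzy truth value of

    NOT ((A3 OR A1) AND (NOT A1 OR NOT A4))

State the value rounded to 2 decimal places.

0.64

A3 OR A1 = max(a, b) on (0.90, 0.64) = 0.90
NOT A1 = 1 − 0.64 = 0.36
NOT A4 = 1 − 0.67 = 0.33
NOT A1 OR NOT A4 = max(a, b) on (0.36, 0.33) = 0.36
(A3 OR A1) AND (NOT A1 OR NOT A4) = min(a, b) on (0.90, 0.36) = 0.36
NOT ((A3 OR A1) AND (NOT A1 OR NOT A4)) = 1 − 0.36 = 0.64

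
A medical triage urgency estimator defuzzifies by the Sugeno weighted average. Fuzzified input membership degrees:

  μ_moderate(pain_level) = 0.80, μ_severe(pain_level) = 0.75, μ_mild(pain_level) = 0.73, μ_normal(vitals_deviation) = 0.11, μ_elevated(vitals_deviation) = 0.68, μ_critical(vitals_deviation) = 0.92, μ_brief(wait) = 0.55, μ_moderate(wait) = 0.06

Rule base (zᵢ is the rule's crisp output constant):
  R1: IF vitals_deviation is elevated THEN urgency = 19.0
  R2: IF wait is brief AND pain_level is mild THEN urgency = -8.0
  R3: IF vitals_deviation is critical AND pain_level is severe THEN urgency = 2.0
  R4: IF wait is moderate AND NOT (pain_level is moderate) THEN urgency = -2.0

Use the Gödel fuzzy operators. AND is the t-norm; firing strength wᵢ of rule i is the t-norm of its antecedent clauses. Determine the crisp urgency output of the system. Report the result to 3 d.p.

R1 (z=19.0): elevated=0.68 → w = 0.68
R2 (z=-8.0): brief=0.55, mild=0.73; AND[min(a, b)] → w = 0.55
R3 (z=2.0): critical=0.92, severe=0.75; AND[min(a, b)] → w = 0.75
R4 (z=-2.0): moderate=0.06, ¬moderate=1−0.80=0.20; AND[min(a, b)] → w = 0.06
Weighted average = (0.68·19.0 + 0.55·-8.0 + 0.75·2.0 + 0.06·-2.0) / (0.68 + 0.55 + 0.75 + 0.06)
  = 9.9000 / 2.0400 = 4.853

4.853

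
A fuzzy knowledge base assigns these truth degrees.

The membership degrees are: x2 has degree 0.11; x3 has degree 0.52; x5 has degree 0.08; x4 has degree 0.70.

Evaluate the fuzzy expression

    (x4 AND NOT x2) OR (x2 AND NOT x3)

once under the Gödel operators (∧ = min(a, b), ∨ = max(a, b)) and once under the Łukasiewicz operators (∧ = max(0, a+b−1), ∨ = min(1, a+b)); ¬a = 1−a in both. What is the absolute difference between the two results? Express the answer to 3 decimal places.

Under Gödel:
  NOT x2 = 1 − 0.11 = 0.89
  x4 AND NOT x2 = min(a, b) on (0.70, 0.89) = 0.70
  NOT x3 = 1 − 0.52 = 0.48
  x2 AND NOT x3 = min(a, b) on (0.11, 0.48) = 0.11
  (x4 AND NOT x2) OR (x2 AND NOT x3) = max(a, b) on (0.70, 0.11) = 0.70
  → value = 0.7000
Under Łukasiewicz:
  NOT x2 = 1 − 0.11 = 0.89
  x4 AND NOT x2 = max(0, a+b−1) on (0.70, 0.89) = 0.59
  NOT x3 = 1 − 0.52 = 0.48
  x2 AND NOT x3 = max(0, a+b−1) on (0.11, 0.48) = 0.00
  (x4 AND NOT x2) OR (x2 AND NOT x3) = min(1, a+b) on (0.59, 0.00) = 0.59
  → value = 0.5900
|0.7000 − 0.5900| = 0.110

0.110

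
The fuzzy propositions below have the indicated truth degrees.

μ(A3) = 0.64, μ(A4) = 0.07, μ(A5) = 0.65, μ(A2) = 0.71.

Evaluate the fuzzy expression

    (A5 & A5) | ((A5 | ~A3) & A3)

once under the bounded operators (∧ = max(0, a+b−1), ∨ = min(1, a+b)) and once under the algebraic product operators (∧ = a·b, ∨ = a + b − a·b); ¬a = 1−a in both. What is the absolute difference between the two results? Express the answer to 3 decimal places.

Under bounded:
  A5 & A5 = max(0, a+b−1) on (0.65, 0.65) = 0.30
  ~A3 = 1 − 0.64 = 0.36
  A5 | ~A3 = min(1, a+b) on (0.65, 0.36) = 1.00
  (A5 | ~A3) & A3 = max(0, a+b−1) on (1.00, 0.64) = 0.64
  (A5 & A5) | ((A5 | ~A3) & A3) = min(1, a+b) on (0.30, 0.64) = 0.94
  → value = 0.9400
Under algebraic product:
  A5 & A5 = a·b on (0.6500, 0.6500) = 0.4225
  ~A3 = 1 − 0.6400 = 0.3600
  A5 | ~A3 = a + b − a·b on (0.6500, 0.3600) = 0.7760
  (A5 | ~A3) & A3 = a·b on (0.7760, 0.6400) = 0.4966
  (A5 & A5) | ((A5 | ~A3) & A3) = a + b − a·b on (0.4225, 0.4966) = 0.7093
  → value = 0.7093
|0.9400 − 0.7093| = 0.231

0.231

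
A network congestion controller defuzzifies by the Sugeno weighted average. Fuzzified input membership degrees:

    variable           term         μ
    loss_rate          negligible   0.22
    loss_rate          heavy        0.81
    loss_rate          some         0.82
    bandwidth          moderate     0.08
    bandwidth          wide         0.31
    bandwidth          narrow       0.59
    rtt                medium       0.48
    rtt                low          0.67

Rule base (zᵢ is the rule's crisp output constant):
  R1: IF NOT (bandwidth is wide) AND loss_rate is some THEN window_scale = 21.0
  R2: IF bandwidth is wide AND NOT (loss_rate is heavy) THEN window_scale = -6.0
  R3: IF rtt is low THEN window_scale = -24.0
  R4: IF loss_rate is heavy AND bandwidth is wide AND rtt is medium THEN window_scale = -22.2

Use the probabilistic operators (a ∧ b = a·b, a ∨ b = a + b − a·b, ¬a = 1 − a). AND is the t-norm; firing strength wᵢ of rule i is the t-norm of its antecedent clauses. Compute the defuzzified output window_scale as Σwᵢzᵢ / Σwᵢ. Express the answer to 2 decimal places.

R1 (z=21.0): ¬wide=1−0.31=0.69, some=0.82; AND[a·b] → w = 0.5658
R2 (z=-6.0): wide=0.31, ¬heavy=1−0.81=0.19; AND[a·b] → w = 0.0589
R3 (z=-24.0): low=0.67 → w = 0.6700
R4 (z=-22.2): heavy=0.81, wide=0.31, medium=0.48; AND[a·b] → w = 0.1205
Weighted average = (0.5658·21.0 + 0.0589·-6.0 + 0.6700·-24.0 + 0.1205·-22.2) / (0.5658 + 0.0589 + 0.6700 + 0.1205)
  = -7.2273 / 1.4152 = -5.11

-5.11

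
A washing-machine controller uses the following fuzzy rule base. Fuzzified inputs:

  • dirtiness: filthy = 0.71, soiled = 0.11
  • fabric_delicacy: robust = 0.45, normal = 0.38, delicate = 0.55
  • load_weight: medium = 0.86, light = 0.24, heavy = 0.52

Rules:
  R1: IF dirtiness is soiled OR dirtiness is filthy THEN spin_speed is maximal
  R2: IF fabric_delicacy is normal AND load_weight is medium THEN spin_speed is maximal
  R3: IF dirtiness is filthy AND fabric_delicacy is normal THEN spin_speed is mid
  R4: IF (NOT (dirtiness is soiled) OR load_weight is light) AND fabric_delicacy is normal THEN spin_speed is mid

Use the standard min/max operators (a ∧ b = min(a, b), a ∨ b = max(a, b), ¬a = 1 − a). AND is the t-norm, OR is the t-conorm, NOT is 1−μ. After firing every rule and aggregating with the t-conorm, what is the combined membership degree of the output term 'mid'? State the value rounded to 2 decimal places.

0.38

R1: soiled=0.11, filthy=0.71; OR[max(a, b)] → w = 0.71
R2: normal=0.38, medium=0.86; AND[min(a, b)] → w = 0.38
R3: filthy=0.71, normal=0.38; AND[min(a, b)] → w = 0.38
R4: (¬soiled=1−0.11=0.89 OR light=0.24) = 0.89; AND[min(a, b)] with normal=0.38 → w = 0.38
Rules with consequent 'mid': {R3, R4} → strengths 0.38, 0.38
Aggregate via t-conorm [max(a, b)]: 0.38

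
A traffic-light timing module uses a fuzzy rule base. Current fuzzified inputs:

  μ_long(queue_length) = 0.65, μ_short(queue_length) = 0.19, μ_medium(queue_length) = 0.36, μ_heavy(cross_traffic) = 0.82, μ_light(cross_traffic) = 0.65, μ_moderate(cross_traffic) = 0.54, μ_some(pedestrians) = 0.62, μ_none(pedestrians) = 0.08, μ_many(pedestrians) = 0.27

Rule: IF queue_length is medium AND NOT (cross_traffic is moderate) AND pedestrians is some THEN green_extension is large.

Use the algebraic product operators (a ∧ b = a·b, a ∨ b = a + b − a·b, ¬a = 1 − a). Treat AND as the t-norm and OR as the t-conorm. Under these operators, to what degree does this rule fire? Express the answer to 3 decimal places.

firing strength: medium=0.36, ¬moderate=1−0.54=0.46, some=0.62; AND[a·b] → w = 0.1027

0.103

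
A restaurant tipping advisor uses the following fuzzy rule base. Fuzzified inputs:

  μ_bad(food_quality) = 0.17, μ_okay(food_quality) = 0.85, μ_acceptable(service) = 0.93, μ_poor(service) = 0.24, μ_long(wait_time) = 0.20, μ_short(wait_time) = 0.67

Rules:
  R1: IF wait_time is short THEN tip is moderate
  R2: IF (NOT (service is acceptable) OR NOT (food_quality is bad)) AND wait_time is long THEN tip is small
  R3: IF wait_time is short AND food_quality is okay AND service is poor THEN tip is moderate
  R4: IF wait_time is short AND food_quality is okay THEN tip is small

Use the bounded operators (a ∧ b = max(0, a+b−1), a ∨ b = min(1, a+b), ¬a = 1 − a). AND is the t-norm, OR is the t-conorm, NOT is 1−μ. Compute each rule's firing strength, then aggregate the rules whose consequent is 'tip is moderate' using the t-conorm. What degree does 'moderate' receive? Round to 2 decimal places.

R1: short=0.67 → w = 0.67
R2: (¬acceptable=1−0.93=0.07 OR ¬bad=1−0.17=0.83) = 0.90; AND[max(0, a+b−1)] with long=0.20 → w = 0.10
R3: short=0.67, okay=0.85, poor=0.24; AND[max(0, a+b−1)] → w = 0.00
R4: short=0.67, okay=0.85; AND[max(0, a+b−1)] → w = 0.52
Rules with consequent 'moderate': {R1, R3} → strengths 0.67, 0.00
Aggregate via t-conorm [min(1, a+b)]: 0.67

0.67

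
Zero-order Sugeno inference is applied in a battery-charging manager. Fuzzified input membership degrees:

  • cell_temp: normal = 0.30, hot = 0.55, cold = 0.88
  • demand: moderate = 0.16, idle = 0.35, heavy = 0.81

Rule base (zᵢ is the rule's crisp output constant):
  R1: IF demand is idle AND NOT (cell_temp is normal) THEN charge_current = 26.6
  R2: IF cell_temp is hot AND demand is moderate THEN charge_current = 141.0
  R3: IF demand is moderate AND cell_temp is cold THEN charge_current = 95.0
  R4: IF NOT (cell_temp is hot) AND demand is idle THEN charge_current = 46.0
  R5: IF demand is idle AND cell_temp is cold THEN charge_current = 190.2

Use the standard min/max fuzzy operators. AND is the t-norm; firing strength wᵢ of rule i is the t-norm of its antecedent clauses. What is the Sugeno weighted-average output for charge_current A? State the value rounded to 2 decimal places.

94.70

R1 (z=26.6): idle=0.35, ¬normal=1−0.30=0.70; AND[min(a, b)] → w = 0.35
R2 (z=141.0): hot=0.55, moderate=0.16; AND[min(a, b)] → w = 0.16
R3 (z=95.0): moderate=0.16, cold=0.88; AND[min(a, b)] → w = 0.16
R4 (z=46.0): ¬hot=1−0.55=0.45, idle=0.35; AND[min(a, b)] → w = 0.35
R5 (z=190.2): idle=0.35, cold=0.88; AND[min(a, b)] → w = 0.35
Weighted average = (0.35·26.6 + 0.16·141.0 + 0.16·95.0 + 0.35·46.0 + 0.35·190.2) / (0.35 + 0.16 + 0.16 + 0.35 + 0.35)
  = 129.7400 / 1.3700 = 94.70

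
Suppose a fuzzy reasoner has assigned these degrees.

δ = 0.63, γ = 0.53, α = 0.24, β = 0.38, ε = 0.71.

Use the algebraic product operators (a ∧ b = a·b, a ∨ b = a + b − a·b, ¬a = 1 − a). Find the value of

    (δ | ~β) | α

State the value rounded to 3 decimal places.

0.893

~β = 1 − 0.3800 = 0.6200
δ | ~β = a + b − a·b on (0.6300, 0.6200) = 0.8594
(δ | ~β) | α = a + b − a·b on (0.8594, 0.2400) = 0.8931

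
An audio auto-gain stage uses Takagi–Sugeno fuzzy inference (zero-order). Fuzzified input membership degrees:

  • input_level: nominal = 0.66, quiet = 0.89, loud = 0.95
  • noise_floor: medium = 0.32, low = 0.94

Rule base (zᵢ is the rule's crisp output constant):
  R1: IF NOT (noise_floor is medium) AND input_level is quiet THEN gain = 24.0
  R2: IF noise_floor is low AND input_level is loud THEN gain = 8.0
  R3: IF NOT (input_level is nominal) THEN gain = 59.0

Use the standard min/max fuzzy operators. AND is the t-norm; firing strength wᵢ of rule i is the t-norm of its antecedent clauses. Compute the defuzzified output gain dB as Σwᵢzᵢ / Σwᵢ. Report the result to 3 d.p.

R1 (z=24.0): ¬medium=1−0.32=0.68, quiet=0.89; AND[min(a, b)] → w = 0.68
R2 (z=8.0): low=0.94, loud=0.95; AND[min(a, b)] → w = 0.94
R3 (z=59.0): ¬nominal=1−0.66=0.34 → w = 0.34
Weighted average = (0.68·24.0 + 0.94·8.0 + 0.34·59.0) / (0.68 + 0.94 + 0.34)
  = 43.9000 / 1.9600 = 22.398

22.398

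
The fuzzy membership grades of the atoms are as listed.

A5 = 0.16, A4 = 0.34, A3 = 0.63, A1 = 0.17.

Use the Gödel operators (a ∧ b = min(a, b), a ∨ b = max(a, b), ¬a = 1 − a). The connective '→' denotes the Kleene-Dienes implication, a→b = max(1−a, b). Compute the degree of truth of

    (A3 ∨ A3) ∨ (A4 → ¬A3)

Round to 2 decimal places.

0.66

A3 ∨ A3 = max(a, b) on (0.63, 0.63) = 0.63
¬A3 = 1 − 0.63 = 0.37
A4 → ¬A3  [Kleene-Dienes: max(1−a, b)] with a=0.34, b=0.37 → 0.66
(A3 ∨ A3) ∨ (A4 → ¬A3) = max(a, b) on (0.63, 0.66) = 0.66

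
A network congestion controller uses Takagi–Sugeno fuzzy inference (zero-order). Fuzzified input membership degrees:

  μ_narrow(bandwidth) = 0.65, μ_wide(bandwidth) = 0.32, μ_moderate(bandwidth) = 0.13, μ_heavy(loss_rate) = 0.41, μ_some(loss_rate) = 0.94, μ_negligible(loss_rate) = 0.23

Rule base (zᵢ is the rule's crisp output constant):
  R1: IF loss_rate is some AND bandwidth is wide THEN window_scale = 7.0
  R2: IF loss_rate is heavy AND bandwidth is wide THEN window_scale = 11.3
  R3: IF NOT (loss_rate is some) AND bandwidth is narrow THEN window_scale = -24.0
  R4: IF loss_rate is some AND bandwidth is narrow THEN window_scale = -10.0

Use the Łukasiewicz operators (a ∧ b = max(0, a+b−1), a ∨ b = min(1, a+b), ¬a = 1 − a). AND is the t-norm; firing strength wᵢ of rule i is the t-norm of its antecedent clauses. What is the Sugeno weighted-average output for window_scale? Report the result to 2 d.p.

R1 (z=7.0): some=0.94, wide=0.32; AND[max(0, a+b−1)] → w = 0.26
R2 (z=11.3): heavy=0.41, wide=0.32; AND[max(0, a+b−1)] → w = 0.00
R3 (z=-24.0): ¬some=1−0.94=0.06, narrow=0.65; AND[max(0, a+b−1)] → w = 0.00
R4 (z=-10.0): some=0.94, narrow=0.65; AND[max(0, a+b−1)] → w = 0.59
Weighted average = (0.26·7.0 + 0.00·11.3 + 0.00·-24.0 + 0.59·-10.0) / (0.26 + 0.00 + 0.00 + 0.59)
  = -4.0800 / 0.8500 = -4.80

-4.80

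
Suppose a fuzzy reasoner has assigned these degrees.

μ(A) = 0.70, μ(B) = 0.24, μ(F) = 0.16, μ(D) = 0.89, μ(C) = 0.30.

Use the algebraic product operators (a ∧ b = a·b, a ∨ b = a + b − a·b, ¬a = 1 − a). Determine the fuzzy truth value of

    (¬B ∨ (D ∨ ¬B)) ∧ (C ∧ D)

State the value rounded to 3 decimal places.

0.265

¬B = 1 − 0.2400 = 0.7600
¬B = 1 − 0.2400 = 0.7600
D ∨ ¬B = a + b − a·b on (0.8900, 0.7600) = 0.9736
¬B ∨ (D ∨ ¬B) = a + b − a·b on (0.7600, 0.9736) = 0.9937
C ∧ D = a·b on (0.3000, 0.8900) = 0.2670
(¬B ∨ (D ∨ ¬B)) ∧ (C ∧ D) = a·b on (0.9937, 0.2670) = 0.2653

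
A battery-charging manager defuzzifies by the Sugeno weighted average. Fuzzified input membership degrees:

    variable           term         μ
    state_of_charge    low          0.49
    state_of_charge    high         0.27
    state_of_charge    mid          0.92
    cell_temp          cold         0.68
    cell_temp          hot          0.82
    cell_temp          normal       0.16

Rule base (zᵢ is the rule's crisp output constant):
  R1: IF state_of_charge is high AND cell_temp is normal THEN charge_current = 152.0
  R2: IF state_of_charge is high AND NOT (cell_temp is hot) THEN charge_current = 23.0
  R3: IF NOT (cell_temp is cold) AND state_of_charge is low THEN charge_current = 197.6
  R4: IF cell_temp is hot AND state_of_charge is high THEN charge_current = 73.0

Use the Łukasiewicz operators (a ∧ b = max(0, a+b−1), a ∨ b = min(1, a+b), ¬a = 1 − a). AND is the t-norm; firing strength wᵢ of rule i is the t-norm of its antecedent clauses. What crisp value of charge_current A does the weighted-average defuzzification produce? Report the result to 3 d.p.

73.000

R1 (z=152.0): high=0.27, normal=0.16; AND[max(0, a+b−1)] → w = 0.00
R2 (z=23.0): high=0.27, ¬hot=1−0.82=0.18; AND[max(0, a+b−1)] → w = 0.00
R3 (z=197.6): ¬cold=1−0.68=0.32, low=0.49; AND[max(0, a+b−1)] → w = 0.00
R4 (z=73.0): hot=0.82, high=0.27; AND[max(0, a+b−1)] → w = 0.09
Weighted average = (0.00·152.0 + 0.00·23.0 + 0.00·197.6 + 0.09·73.0) / (0.00 + 0.00 + 0.00 + 0.09)
  = 6.5700 / 0.0900 = 73.000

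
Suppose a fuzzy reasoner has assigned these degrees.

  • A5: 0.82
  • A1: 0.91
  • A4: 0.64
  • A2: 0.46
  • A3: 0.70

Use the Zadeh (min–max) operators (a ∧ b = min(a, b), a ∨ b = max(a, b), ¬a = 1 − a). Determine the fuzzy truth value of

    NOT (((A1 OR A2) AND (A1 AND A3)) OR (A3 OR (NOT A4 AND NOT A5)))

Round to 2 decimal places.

A1 OR A2 = max(a, b) on (0.91, 0.46) = 0.91
A1 AND A3 = min(a, b) on (0.91, 0.70) = 0.70
(A1 OR A2) AND (A1 AND A3) = min(a, b) on (0.91, 0.70) = 0.70
NOT A4 = 1 − 0.64 = 0.36
NOT A5 = 1 − 0.82 = 0.18
NOT A4 AND NOT A5 = min(a, b) on (0.36, 0.18) = 0.18
A3 OR (NOT A4 AND NOT A5) = max(a, b) on (0.70, 0.18) = 0.70
((A1 OR A2) AND (A1 AND A3)) OR (A3 OR (NOT A4 AND NOT A5)) = max(a, b) on (0.70, 0.70) = 0.70
NOT (((A1 OR A2) AND (A1 AND A3)) OR (A3 OR (NOT A4 AND NOT A5))) = 1 − 0.70 = 0.30

0.30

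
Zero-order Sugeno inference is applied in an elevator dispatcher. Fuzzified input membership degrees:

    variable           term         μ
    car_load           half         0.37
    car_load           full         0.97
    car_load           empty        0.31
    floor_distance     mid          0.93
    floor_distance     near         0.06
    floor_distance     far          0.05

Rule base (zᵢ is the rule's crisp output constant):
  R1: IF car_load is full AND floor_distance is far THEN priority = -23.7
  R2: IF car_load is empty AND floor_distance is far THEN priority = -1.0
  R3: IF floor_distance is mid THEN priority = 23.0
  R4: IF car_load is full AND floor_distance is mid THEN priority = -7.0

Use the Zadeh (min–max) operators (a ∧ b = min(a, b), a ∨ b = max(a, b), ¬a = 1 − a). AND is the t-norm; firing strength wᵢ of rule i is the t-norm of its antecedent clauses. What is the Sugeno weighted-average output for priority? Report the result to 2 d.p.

6.96

R1 (z=-23.7): full=0.97, far=0.05; AND[min(a, b)] → w = 0.05
R2 (z=-1.0): empty=0.31, far=0.05; AND[min(a, b)] → w = 0.05
R3 (z=23.0): mid=0.93 → w = 0.93
R4 (z=-7.0): full=0.97, mid=0.93; AND[min(a, b)] → w = 0.93
Weighted average = (0.05·-23.7 + 0.05·-1.0 + 0.93·23.0 + 0.93·-7.0) / (0.05 + 0.05 + 0.93 + 0.93)
  = 13.6450 / 1.9600 = 6.96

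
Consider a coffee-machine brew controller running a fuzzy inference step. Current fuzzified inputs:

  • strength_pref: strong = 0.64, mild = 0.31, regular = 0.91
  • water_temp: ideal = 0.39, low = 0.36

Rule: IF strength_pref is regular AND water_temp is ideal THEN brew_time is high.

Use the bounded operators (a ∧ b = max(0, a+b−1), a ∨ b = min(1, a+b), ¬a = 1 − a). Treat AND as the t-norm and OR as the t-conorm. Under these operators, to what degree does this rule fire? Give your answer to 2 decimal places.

firing strength: regular=0.91, ideal=0.39; AND[max(0, a+b−1)] → w = 0.30

0.30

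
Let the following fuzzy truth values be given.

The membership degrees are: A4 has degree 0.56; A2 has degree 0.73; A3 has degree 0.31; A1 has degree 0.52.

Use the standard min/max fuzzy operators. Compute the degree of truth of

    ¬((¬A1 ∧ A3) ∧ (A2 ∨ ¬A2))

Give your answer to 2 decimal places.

0.69

¬A1 = 1 − 0.52 = 0.48
¬A1 ∧ A3 = min(a, b) on (0.48, 0.31) = 0.31
¬A2 = 1 − 0.73 = 0.27
A2 ∨ ¬A2 = max(a, b) on (0.73, 0.27) = 0.73
(¬A1 ∧ A3) ∧ (A2 ∨ ¬A2) = min(a, b) on (0.31, 0.73) = 0.31
¬((¬A1 ∧ A3) ∧ (A2 ∨ ¬A2)) = 1 − 0.31 = 0.69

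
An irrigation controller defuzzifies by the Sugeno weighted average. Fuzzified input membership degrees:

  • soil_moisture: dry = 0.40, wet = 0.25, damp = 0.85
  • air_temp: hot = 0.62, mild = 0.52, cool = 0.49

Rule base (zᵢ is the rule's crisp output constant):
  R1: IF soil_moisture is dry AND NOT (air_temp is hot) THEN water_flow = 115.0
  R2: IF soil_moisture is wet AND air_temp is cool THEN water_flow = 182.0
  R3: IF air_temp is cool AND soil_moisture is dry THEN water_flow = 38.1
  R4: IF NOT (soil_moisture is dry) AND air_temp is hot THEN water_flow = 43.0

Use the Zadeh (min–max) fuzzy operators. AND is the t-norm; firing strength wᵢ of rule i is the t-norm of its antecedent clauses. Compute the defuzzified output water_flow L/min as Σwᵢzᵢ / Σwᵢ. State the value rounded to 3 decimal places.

79.902

R1 (z=115.0): dry=0.40, ¬hot=1−0.62=0.38; AND[min(a, b)] → w = 0.38
R2 (z=182.0): wet=0.25, cool=0.49; AND[min(a, b)] → w = 0.25
R3 (z=38.1): cool=0.49, dry=0.40; AND[min(a, b)] → w = 0.40
R4 (z=43.0): ¬dry=1−0.40=0.60, hot=0.62; AND[min(a, b)] → w = 0.60
Weighted average = (0.38·115.0 + 0.25·182.0 + 0.40·38.1 + 0.60·43.0) / (0.38 + 0.25 + 0.40 + 0.60)
  = 130.2400 / 1.6300 = 79.902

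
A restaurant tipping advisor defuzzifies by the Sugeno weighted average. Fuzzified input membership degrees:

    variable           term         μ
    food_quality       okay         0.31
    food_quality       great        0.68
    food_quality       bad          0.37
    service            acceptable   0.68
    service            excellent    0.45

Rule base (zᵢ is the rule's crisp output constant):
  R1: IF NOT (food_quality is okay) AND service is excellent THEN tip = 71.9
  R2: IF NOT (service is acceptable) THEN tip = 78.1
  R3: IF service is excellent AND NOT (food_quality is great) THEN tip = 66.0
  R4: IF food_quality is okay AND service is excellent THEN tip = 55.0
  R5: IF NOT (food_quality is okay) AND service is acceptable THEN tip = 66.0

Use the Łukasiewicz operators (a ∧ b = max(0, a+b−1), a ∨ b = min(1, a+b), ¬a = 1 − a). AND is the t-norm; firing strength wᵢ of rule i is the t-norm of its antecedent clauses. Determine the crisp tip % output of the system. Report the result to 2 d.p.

71.66

R1 (z=71.9): ¬okay=1−0.31=0.69, excellent=0.45; AND[max(0, a+b−1)] → w = 0.14
R2 (z=78.1): ¬acceptable=1−0.68=0.32 → w = 0.32
R3 (z=66.0): excellent=0.45, ¬great=1−0.68=0.32; AND[max(0, a+b−1)] → w = 0.00
R4 (z=55.0): okay=0.31, excellent=0.45; AND[max(0, a+b−1)] → w = 0.00
R5 (z=66.0): ¬okay=1−0.31=0.69, acceptable=0.68; AND[max(0, a+b−1)] → w = 0.37
Weighted average = (0.14·71.9 + 0.32·78.1 + 0.00·66.0 + 0.00·55.0 + 0.37·66.0) / (0.14 + 0.32 + 0.00 + 0.00 + 0.37)
  = 59.4780 / 0.8300 = 71.66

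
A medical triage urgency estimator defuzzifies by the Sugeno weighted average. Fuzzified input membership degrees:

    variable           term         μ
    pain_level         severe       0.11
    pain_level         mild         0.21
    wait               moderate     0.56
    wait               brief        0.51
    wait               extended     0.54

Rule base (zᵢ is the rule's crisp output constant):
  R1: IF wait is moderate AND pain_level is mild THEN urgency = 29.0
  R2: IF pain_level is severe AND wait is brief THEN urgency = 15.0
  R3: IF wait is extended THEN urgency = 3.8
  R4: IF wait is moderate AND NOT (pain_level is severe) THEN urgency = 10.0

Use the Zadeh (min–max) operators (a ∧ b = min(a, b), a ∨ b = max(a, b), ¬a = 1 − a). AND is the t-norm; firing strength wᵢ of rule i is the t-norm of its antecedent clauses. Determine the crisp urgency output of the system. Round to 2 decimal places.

R1 (z=29.0): moderate=0.56, mild=0.21; AND[min(a, b)] → w = 0.21
R2 (z=15.0): severe=0.11, brief=0.51; AND[min(a, b)] → w = 0.11
R3 (z=3.8): extended=0.54 → w = 0.54
R4 (z=10.0): moderate=0.56, ¬severe=1−0.11=0.89; AND[min(a, b)] → w = 0.56
Weighted average = (0.21·29.0 + 0.11·15.0 + 0.54·3.8 + 0.56·10.0) / (0.21 + 0.11 + 0.54 + 0.56)
  = 15.3920 / 1.4200 = 10.84

10.84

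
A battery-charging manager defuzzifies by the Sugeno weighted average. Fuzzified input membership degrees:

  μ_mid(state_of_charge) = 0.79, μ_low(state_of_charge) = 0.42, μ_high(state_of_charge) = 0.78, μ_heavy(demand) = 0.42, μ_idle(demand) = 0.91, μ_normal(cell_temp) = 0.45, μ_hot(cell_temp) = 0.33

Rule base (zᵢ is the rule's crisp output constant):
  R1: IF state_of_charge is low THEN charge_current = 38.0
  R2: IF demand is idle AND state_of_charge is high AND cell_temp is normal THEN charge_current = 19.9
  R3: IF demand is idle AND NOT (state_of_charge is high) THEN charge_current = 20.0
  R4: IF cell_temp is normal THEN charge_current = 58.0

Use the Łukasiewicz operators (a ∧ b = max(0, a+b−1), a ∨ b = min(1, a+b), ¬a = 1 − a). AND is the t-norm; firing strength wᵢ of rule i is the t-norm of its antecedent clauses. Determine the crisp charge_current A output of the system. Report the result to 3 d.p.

41.619

R1 (z=38.0): low=0.42 → w = 0.42
R2 (z=19.9): idle=0.91, high=0.78, normal=0.45; AND[max(0, a+b−1)] → w = 0.14
R3 (z=20.0): idle=0.91, ¬high=1−0.78=0.22; AND[max(0, a+b−1)] → w = 0.13
R4 (z=58.0): normal=0.45 → w = 0.45
Weighted average = (0.42·38.0 + 0.14·19.9 + 0.13·20.0 + 0.45·58.0) / (0.42 + 0.14 + 0.13 + 0.45)
  = 47.4460 / 1.1400 = 41.619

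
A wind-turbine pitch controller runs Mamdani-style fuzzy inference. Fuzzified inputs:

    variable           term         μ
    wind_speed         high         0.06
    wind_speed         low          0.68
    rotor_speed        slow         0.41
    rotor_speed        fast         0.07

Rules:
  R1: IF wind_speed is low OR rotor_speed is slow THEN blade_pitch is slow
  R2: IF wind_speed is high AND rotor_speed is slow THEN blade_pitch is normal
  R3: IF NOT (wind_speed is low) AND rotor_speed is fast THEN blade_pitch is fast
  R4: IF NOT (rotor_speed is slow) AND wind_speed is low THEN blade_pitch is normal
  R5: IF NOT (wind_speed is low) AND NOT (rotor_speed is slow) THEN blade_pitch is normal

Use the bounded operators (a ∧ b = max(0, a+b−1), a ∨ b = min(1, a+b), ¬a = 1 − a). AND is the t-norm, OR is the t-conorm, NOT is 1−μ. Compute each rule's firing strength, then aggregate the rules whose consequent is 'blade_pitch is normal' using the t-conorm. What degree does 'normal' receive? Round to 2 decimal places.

R1: low=0.68, slow=0.41; OR[min(1, a+b)] → w = 1.00
R2: high=0.06, slow=0.41; AND[max(0, a+b−1)] → w = 0.00
R3: ¬low=1−0.68=0.32, fast=0.07; AND[max(0, a+b−1)] → w = 0.00
R4: ¬slow=1−0.41=0.59, low=0.68; AND[max(0, a+b−1)] → w = 0.27
R5: ¬low=1−0.68=0.32, ¬slow=1−0.41=0.59; AND[max(0, a+b−1)] → w = 0.00
Rules with consequent 'normal': {R2, R4, R5} → strengths 0.00, 0.27, 0.00
Aggregate via t-conorm [min(1, a+b)]: 0.27

0.27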